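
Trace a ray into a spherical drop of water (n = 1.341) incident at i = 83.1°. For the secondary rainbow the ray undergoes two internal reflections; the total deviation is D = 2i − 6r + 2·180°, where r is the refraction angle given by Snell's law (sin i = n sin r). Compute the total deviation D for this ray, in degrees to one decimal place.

239.7°

sin r = sin 83.1° / 1.341 = 0.9928/1.341 = 0.7403; r = 47.76°.
D = 2·83.1° − 6·47.76° + 2·180° = 166.20° − 286.55° + 360° = 239.65°.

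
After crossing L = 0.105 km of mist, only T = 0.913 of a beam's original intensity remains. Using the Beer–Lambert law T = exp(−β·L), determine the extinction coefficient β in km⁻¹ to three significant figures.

Beer–Lambert: T = exp(−βL) ⇒ β = −ln(T)/L = −ln(0.913)/0.105 = 0.0910/0.105 = 0.8669 km⁻¹.

0.867 km⁻¹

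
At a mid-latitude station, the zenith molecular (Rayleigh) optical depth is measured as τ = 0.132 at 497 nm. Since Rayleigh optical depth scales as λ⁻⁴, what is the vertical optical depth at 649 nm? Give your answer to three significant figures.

τ(649 nm) = τ(497 nm) × (497/649)⁴ = 0.132 × (0.7658)⁴ = 0.132 × 0.3439 = 0.0454.

0.0454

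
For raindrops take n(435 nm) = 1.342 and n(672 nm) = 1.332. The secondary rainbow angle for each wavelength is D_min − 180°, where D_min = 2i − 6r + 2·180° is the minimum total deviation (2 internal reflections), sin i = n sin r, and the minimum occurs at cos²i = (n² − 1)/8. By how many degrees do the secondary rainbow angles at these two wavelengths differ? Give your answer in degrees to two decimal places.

At 435 nm (n = 1.342): cos²i = 0.10012 → i = 71.554°, r = 44.981°, D_min = 233.222°, rainbow angle = 53.222°.
At 672 nm (n = 1.332): cos²i = 0.09678 → i = 71.875°, r = 45.520°, D_min = 230.628°, rainbow angle = 50.628°.
Angular width = |53.222° − 50.628°| = 2.594°.

2.59°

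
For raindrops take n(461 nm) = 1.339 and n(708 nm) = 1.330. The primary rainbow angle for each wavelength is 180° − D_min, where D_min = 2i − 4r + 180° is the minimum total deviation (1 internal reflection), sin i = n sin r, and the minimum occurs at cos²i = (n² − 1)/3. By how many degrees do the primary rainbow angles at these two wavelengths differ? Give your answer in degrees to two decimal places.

At 461 nm (n = 1.339): cos²i = 0.26431 → i = 59.062°, r = 39.834°, D_min = 138.786°, rainbow angle = 41.214°.
At 708 nm (n = 1.330): cos²i = 0.25630 → i = 59.585°, r = 40.422°, D_min = 137.484°, rainbow angle = 42.516°.
Angular width = |41.214° − 42.516°| = 1.303°.

1.30°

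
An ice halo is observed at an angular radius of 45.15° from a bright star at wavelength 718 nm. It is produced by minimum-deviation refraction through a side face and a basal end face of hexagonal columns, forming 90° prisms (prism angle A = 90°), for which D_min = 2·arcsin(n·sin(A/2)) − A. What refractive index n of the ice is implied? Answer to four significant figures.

Rearranging: n = sin((D_min + A)/2) / sin(A/2).
(D_min + A)/2 = (45.15° + 90°)/2 = 67.575°.
n = sin 67.575° / sin 45° = 0.9244 / 0.7071 = 1.3073.

1.307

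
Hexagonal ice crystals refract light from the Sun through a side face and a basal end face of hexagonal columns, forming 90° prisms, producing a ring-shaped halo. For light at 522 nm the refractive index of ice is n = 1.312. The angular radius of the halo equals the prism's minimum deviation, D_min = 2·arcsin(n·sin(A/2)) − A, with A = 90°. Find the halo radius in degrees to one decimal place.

n·sin(A/2) = 1.312 × sin 45° = 1.312 × 0.7071 = 0.9277.
D_min = 2·arcsin(0.9277) − 90° = 2 × 68.083° − 90° = 46.166°.

46.2°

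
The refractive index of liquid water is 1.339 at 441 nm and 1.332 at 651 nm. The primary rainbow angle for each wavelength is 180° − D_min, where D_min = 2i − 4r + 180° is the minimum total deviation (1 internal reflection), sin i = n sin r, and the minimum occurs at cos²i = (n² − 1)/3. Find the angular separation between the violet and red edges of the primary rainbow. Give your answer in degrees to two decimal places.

At 441 nm (n = 1.339): cos²i = 0.26431 → i = 59.062°, r = 39.834°, D_min = 138.786°, rainbow angle = 41.214°.
At 651 nm (n = 1.332): cos²i = 0.25807 → i = 59.469°, r = 40.290°, D_min = 137.776°, rainbow angle = 42.224°.
Angular width = |41.214° − 42.224°| = 1.010°.

1.01°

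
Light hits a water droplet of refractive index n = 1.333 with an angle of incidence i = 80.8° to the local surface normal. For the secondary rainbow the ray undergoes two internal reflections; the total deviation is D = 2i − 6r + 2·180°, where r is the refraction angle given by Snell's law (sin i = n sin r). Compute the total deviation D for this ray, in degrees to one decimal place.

234.9°

sin r = sin 80.8° / 1.333 = 0.9871/1.333 = 0.7405; r = 47.78°.
D = 2·80.8° − 6·47.78° + 2·180° = 161.60° − 286.66° + 360° = 234.94°.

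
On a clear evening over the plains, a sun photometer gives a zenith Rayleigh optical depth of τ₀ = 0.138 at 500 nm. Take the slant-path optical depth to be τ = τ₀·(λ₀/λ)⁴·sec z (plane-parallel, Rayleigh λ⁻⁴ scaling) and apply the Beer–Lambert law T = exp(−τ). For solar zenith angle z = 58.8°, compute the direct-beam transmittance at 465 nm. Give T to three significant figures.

0.700

sec 58.8° = 1.9304.
τ = 0.138 × (500/465)⁴ × 1.9304 = 0.138 × 1.3368 × 1.9304 = 0.3561.
T = exp(−0.3561) = 0.7004.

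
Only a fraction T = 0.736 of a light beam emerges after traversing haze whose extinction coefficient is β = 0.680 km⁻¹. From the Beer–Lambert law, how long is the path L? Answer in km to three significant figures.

0.451 km

Beer–Lambert: T = exp(−βL) ⇒ L = −ln(T)/β = −ln(0.736)/0.680 = 0.3065/0.680 = 0.4508 km.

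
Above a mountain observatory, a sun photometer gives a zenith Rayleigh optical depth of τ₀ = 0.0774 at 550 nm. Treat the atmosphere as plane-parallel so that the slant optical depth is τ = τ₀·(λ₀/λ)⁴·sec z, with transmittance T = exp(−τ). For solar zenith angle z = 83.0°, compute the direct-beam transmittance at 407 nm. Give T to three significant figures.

0.120

sec 83.0° = 8.2055.
τ = 0.0774 × (550/407)⁴ × 8.2055 = 0.0774 × 3.3348 × 8.2055 = 2.1180.
T = exp(−2.1180) = 0.1203.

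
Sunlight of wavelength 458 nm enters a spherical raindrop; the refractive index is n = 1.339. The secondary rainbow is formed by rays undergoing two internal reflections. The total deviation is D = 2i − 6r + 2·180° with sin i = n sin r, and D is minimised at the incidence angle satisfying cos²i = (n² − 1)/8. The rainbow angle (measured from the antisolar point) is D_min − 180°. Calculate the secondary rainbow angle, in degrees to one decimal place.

cos²i = (1.79292 − 1)/8 = 0.09912; i = arccos(0.31483) = 71.650°.
sin r = sin 71.650°/1.339 = 0.70885; r = 45.141°.
D_min = 2·71.650° − 6·45.141° + 360° = 232.451°.
Rainbow angle = D_min − 180° = 52.451°.

52.5°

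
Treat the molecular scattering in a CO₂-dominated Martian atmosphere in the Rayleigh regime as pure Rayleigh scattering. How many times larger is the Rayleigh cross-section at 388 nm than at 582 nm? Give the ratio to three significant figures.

5.06

Rayleigh scattering ∝ λ⁻⁴, so the ratio of coefficients is the inverse fourth power of the wavelength ratio.
σ(388)/σ(582) = (582/388)⁴ = (1.5000)⁴ = 5.062.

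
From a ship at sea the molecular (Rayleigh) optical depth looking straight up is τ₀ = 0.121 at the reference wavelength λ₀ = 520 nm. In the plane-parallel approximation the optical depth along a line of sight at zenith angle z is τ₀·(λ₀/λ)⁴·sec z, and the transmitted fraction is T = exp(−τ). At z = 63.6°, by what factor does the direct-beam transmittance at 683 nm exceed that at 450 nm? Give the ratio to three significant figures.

Airmass: sec 63.6° = 2.2490.
τ(683 nm) = 0.121 × (520/683)⁴ × 2.2490 = 0.121 × 0.3360 × 2.2490 = 0.0914.
τ(450 nm) = 0.121 × (520/450)⁴ × 2.2490 = 0.121 × 1.7830 × 2.2490 = 0.4852.
T(683)/T(450) = exp(τ_B − τ_A) = exp(0.3938) = 1.4826.

1.48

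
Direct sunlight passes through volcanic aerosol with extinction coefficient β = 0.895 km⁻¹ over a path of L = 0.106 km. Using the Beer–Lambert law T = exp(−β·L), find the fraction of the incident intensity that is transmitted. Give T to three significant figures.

0.909

τ = β·L = 0.895 × 0.106 = 0.0949.
T = exp(−0.0949) = 0.9095.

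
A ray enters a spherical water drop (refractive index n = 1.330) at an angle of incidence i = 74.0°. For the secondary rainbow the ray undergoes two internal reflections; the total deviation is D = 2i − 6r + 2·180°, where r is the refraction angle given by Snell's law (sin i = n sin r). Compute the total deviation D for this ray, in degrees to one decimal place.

230.3°

sin r = sin 74.0° / 1.330 = 0.9613/1.330 = 0.7228; r = 46.28°.
D = 2·74.0° − 6·46.28° + 2·180° = 148.00° − 277.69° + 360° = 230.31°.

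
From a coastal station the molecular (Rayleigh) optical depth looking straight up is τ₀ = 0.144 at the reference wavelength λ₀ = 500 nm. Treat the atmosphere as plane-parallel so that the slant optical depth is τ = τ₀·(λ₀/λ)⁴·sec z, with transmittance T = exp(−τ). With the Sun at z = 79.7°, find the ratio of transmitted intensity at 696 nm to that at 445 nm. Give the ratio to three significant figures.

2.91

Airmass: sec 79.7° = 5.5928.
τ(696 nm) = 0.144 × (500/696)⁴ × 5.5928 = 0.144 × 0.2663 × 5.5928 = 0.2145.
τ(445 nm) = 0.144 × (500/445)⁴ × 5.5928 = 0.144 × 1.5938 × 5.5928 = 1.2836.
T(696)/T(445) = exp(τ_B − τ_A) = exp(1.0691) = 2.9127.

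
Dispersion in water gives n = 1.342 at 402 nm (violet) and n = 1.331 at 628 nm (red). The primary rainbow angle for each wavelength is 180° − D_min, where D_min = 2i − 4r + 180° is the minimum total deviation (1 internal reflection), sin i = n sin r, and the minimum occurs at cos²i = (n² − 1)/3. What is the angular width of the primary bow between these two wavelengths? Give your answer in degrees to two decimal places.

1.58°

At 402 nm (n = 1.342): cos²i = 0.26699 → i = 58.888°, r = 39.641°, D_min = 139.213°, rainbow angle = 40.787°.
At 628 nm (n = 1.331): cos²i = 0.25719 → i = 59.527°, r = 40.356°, D_min = 137.630°, rainbow angle = 42.370°.
Angular width = |40.787° − 42.370°| = 1.583°.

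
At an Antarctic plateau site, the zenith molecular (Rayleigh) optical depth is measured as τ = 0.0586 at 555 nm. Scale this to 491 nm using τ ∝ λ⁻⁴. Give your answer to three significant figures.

0.0957

τ(491 nm) = τ(555 nm) × (555/491)⁴ = 0.0586 × (1.1303)⁴ = 0.0586 × 1.6325 = 0.0957.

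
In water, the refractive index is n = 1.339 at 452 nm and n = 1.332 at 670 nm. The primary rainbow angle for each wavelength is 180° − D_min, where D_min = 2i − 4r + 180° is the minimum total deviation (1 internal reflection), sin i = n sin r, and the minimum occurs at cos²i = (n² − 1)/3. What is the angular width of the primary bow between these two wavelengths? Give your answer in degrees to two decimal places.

At 452 nm (n = 1.339): cos²i = 0.26431 → i = 59.062°, r = 39.834°, D_min = 138.786°, rainbow angle = 41.214°.
At 670 nm (n = 1.332): cos²i = 0.25807 → i = 59.469°, r = 40.290°, D_min = 137.776°, rainbow angle = 42.224°.
Angular width = |41.214° − 42.224°| = 1.010°.

1.01°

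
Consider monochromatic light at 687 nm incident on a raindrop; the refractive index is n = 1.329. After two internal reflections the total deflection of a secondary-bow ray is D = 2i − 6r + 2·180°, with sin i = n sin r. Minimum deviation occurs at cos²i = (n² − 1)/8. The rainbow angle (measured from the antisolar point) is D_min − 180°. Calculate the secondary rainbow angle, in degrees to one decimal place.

cos²i = (1.76624 − 1)/8 = 0.09578; i = arccos(0.30948) = 71.972°.
sin r = sin 71.972°/1.329 = 0.71550; r = 45.685°.
D_min = 2·71.972° − 6·45.685° + 360° = 229.837°.
Rainbow angle = D_min − 180° = 49.837°.

49.8°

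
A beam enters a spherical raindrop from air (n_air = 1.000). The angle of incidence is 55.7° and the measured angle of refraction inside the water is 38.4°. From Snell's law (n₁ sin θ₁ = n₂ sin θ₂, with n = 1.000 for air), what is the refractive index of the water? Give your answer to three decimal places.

1.330

n = sin θ_i / sin θ_r = sin 55.7° / sin 38.4° = 0.8261 / 0.6211 = 1.3300.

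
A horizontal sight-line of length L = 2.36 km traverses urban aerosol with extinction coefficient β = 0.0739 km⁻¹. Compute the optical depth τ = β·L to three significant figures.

τ = β·L = 0.0739 × 2.36 = 0.1744.

0.174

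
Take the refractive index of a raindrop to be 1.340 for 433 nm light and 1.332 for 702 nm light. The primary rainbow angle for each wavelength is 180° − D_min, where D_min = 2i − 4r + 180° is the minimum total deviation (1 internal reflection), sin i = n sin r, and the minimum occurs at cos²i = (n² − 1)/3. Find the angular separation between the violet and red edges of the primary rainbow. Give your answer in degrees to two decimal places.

1.15°

At 433 nm (n = 1.340): cos²i = 0.26520 → i = 59.004°, r = 39.770°, D_min = 138.929°, rainbow angle = 41.071°.
At 702 nm (n = 1.332): cos²i = 0.25807 → i = 59.469°, r = 40.290°, D_min = 137.776°, rainbow angle = 42.224°.
Angular width = |41.071° − 42.224°| = 1.153°.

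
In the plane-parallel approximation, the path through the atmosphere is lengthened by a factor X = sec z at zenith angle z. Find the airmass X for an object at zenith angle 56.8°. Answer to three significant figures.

1.83

X = sec z = 1/cos 56.8° = 1/0.5476 = 1.8263.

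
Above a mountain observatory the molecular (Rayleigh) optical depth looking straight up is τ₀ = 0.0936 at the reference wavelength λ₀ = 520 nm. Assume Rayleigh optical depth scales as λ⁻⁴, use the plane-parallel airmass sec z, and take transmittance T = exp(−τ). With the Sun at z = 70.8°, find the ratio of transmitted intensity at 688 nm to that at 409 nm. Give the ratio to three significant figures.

Airmass: sec 70.8° = 3.0407.
τ(688 nm) = 0.0936 × (520/688)⁴ × 3.0407 = 0.0936 × 0.3263 × 3.0407 = 0.0929.
τ(409 nm) = 0.0936 × (520/409)⁴ × 3.0407 = 0.0936 × 2.6129 × 3.0407 = 0.7437.
T(688)/T(409) = exp(τ_B − τ_A) = exp(0.6508) = 1.9170.

1.92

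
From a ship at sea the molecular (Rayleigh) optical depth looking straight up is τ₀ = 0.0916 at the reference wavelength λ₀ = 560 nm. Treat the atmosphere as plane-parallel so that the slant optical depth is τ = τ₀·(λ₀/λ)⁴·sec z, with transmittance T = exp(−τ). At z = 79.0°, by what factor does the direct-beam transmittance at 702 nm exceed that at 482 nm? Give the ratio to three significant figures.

1.97

Airmass: sec 79.0° = 5.2408.
τ(702 nm) = 0.0916 × (560/702)⁴ × 5.2408 = 0.0916 × 0.4050 × 5.2408 = 0.1944.
τ(482 nm) = 0.0916 × (560/482)⁴ × 5.2408 = 0.0916 × 1.8221 × 5.2408 = 0.8747.
T(702)/T(482) = exp(τ_B − τ_A) = exp(0.6803) = 1.9745.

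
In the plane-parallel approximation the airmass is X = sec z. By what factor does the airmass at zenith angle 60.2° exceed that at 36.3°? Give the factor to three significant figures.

1.62

X(60.2°)/X(36.3°) = sec 60.2° / sec 36.3° = cos 36.3° / cos 60.2° = 0.8059/0.4970 = 1.6217.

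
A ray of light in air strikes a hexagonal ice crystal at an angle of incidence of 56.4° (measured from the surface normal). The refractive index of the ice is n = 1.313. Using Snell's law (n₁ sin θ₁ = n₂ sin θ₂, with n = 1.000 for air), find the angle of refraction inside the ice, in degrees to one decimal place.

39.4°

Snell: sin θ_r = sin θ_i / n = sin 56.4° / 1.313 = 0.8329 / 1.313 = 0.6344.
θ_r = arcsin(0.6344) = 39.37°.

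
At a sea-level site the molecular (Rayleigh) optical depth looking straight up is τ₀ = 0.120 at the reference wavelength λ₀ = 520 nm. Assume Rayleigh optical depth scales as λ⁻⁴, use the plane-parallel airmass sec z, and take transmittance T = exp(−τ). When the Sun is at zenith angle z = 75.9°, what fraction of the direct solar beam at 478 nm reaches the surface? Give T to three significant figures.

0.502

sec 75.9° = 4.1048.
τ = 0.120 × (520/478)⁴ × 4.1048 = 0.120 × 1.4006 × 4.1048 = 0.6899.
T = exp(−0.6899) = 0.5016.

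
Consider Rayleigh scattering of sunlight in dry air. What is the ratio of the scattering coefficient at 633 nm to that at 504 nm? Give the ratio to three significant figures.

0.402

Rayleigh scattering ∝ λ⁻⁴, so the ratio of coefficients is the inverse fourth power of the wavelength ratio.
σ(633)/σ(504) = (504/633)⁴ = (0.7962)⁴ = 0.4019.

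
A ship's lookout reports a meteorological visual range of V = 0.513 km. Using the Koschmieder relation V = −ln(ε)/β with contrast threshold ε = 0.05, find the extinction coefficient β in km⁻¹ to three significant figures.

5.84 km⁻¹

β = −ln(0.05) / V = 2.996 / 0.513 = 5.8396 km⁻¹.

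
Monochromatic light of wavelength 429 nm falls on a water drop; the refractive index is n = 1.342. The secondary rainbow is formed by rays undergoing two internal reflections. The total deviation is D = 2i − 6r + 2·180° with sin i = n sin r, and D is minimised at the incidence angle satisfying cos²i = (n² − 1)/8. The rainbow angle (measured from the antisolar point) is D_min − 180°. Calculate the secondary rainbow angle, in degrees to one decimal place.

cos²i = (1.80096 − 1)/8 = 0.10012; i = arccos(0.31642) = 71.554°.
sin r = sin 71.554°/1.342 = 0.70687; r = 44.981°.
D_min = 2·71.554° − 6·44.981° + 360° = 233.222°.
Rainbow angle = D_min − 180° = 53.222°.

53.2°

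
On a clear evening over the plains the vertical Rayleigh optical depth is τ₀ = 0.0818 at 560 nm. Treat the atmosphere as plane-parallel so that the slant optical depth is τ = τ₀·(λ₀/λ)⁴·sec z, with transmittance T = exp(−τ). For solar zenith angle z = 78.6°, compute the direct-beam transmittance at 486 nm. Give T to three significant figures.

sec 78.6° = 5.0593.
τ = 0.0818 × (560/486)⁴ × 5.0593 = 0.0818 × 1.7628 × 5.0593 = 0.7295.
T = exp(−0.7295) = 0.4821.

0.482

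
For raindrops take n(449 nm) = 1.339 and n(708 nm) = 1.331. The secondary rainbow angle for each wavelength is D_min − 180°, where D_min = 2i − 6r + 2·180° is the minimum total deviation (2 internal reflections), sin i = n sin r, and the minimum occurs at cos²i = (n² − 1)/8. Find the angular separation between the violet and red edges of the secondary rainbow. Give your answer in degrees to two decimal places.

At 449 nm (n = 1.339): cos²i = 0.09912 → i = 71.650°, r = 45.141°, D_min = 232.451°, rainbow angle = 52.451°.
At 708 nm (n = 1.331): cos²i = 0.09645 → i = 71.907°, r = 45.575°, D_min = 230.365°, rainbow angle = 50.365°.
Angular width = |52.451° − 50.365°| = 2.086°.

2.09°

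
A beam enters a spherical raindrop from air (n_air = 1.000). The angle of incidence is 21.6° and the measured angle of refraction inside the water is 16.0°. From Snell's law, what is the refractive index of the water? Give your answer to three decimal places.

n = sin θ_i / sin θ_r = sin 21.6° / sin 16.0° = 0.3681 / 0.2756 = 1.3355.

1.336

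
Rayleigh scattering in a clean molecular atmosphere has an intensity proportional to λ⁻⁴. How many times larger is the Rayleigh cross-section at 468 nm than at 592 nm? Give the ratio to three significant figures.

Rayleigh scattering ∝ λ⁻⁴, so the ratio of coefficients is the inverse fourth power of the wavelength ratio.
σ(468)/σ(592) = (592/468)⁴ = (1.2650)⁴ = 2.56.

2.56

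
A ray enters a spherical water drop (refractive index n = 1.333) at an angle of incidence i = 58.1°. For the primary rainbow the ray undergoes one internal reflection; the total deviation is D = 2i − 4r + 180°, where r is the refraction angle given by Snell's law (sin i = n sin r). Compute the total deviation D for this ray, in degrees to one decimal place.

138.0°

sin r = sin 58.1° / 1.333 = 0.8490/1.333 = 0.6369; r = 39.56°.
D = 2·58.1° − 4·39.56° + 180° = 116.20° − 158.24° + 180° = 137.96°.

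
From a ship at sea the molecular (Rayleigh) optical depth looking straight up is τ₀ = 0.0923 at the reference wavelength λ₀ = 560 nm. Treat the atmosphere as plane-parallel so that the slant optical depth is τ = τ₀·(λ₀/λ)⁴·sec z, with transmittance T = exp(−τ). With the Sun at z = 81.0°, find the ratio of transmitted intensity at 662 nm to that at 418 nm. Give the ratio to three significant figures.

4.95

Airmass: sec 81.0° = 6.3925.
τ(662 nm) = 0.0923 × (560/662)⁴ × 6.3925 = 0.0923 × 0.5121 × 6.3925 = 0.3021.
τ(418 nm) = 0.0923 × (560/418)⁴ × 6.3925 = 0.0923 × 3.2214 × 6.3925 = 1.9007.
T(662)/T(418) = exp(τ_B − τ_A) = exp(1.5986) = 4.9460.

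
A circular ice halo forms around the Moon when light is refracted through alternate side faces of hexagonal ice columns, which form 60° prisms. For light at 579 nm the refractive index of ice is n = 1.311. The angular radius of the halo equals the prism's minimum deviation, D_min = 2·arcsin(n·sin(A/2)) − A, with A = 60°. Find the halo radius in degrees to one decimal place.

21.9°

n·sin(A/2) = 1.311 × sin 30° = 1.311 × 0.5000 = 0.6555.
D_min = 2·arcsin(0.6555) − 60° = 2 × 40.958° − 60° = 21.915°.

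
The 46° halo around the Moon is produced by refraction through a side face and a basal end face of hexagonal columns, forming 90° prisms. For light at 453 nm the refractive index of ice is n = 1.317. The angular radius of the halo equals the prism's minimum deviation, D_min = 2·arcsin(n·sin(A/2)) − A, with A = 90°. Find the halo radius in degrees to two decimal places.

47.26°

n·sin(A/2) = 1.317 × sin 45° = 1.317 × 0.7071 = 0.9313.
D_min = 2·arcsin(0.9313) − 90° = 2 × 68.632° − 90° = 47.264°.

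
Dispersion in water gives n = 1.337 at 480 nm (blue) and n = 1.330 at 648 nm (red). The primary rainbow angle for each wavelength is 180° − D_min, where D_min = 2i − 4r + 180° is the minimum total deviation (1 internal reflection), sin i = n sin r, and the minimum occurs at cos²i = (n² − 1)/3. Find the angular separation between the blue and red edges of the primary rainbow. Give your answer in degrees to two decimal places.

At 480 nm (n = 1.337): cos²i = 0.26252 → i = 59.178°, r = 39.964°, D_min = 138.500°, rainbow angle = 41.500°.
At 648 nm (n = 1.330): cos²i = 0.25630 → i = 59.585°, r = 40.422°, D_min = 137.484°, rainbow angle = 42.516°.
Angular width = |41.500° − 42.516°| = 1.016°.

1.02°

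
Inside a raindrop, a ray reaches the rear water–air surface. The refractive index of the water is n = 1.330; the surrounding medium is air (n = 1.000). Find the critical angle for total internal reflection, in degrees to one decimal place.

48.8°

sin θ_c = n_air / n = 1.000 / 1.330 = 0.7519.
θ_c = arcsin(0.7519) = 48.75°.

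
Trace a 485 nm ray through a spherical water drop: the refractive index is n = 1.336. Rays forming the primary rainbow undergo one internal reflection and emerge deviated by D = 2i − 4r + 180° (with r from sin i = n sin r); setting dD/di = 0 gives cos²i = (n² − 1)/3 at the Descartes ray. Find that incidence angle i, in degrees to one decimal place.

cos²i = (1.336² − 1)/3 = (1.78490 − 1)/3 = 0.26163.
cos i = 0.51150, so i = 59.236°.

59.2°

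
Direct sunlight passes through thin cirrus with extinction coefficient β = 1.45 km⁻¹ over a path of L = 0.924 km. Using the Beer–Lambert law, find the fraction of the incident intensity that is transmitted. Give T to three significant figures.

τ = β·L = 1.45 × 0.924 = 1.3398.
T = exp(−1.3398) = 0.2619.

0.262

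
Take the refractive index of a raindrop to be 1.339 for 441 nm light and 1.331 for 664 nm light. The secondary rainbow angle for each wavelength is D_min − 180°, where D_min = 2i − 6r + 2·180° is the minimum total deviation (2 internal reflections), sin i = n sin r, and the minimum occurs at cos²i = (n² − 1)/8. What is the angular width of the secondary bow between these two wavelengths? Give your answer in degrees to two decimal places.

2.09°

At 441 nm (n = 1.339): cos²i = 0.09912 → i = 71.650°, r = 45.141°, D_min = 232.451°, rainbow angle = 52.451°.
At 664 nm (n = 1.331): cos²i = 0.09645 → i = 71.907°, r = 45.575°, D_min = 230.365°, rainbow angle = 50.365°.
Angular width = |52.451° − 50.365°| = 2.086°.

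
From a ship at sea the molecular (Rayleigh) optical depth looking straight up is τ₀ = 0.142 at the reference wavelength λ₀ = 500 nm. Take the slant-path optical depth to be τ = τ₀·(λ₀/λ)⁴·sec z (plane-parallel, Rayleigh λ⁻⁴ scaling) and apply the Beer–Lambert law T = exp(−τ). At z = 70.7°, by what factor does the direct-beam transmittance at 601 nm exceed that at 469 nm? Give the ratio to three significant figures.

1.42

Airmass: sec 70.7° = 3.0256.
τ(601 nm) = 0.142 × (500/601)⁴ × 3.0256 = 0.142 × 0.4791 × 3.0256 = 0.2058.
τ(469 nm) = 0.142 × (500/469)⁴ × 3.0256 = 0.142 × 1.2918 × 3.0256 = 0.5550.
T(601)/T(469) = exp(τ_B − τ_A) = exp(0.3492) = 1.4179.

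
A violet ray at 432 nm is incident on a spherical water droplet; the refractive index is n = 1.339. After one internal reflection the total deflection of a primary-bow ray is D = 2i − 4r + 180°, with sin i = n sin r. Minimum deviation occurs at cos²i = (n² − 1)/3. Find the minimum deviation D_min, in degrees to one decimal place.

cos²i = (1.79292 − 1)/3 = 0.26431; i = arccos(0.51411) = 59.062°.
sin r = sin 59.062°/1.339 = 0.64057; r = 39.834°.
D_min = 2·59.062° − 4·39.834° + 180° = 138.786°.

138.8°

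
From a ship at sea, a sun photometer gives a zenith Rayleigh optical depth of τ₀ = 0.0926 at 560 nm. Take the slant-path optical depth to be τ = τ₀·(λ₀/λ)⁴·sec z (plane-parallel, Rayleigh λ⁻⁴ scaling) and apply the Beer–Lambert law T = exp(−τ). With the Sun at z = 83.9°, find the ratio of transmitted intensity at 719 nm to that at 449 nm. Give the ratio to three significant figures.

Airmass: sec 83.9° = 9.4105.
τ(719 nm) = 0.0926 × (560/719)⁴ × 9.4105 = 0.0926 × 0.3680 × 9.4105 = 0.3207.
τ(449 nm) = 0.0926 × (560/449)⁴ × 9.4105 = 0.0926 × 2.4197 × 9.4105 = 2.1086.
T(719)/T(449) = exp(τ_B − τ_A) = exp(1.7879) = 5.9770.

5.98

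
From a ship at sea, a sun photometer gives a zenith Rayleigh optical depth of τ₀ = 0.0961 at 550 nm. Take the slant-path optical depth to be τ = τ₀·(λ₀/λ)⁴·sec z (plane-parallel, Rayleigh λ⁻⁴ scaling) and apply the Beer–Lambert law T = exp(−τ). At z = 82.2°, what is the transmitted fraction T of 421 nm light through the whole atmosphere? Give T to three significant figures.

sec 82.2° = 7.3684.
τ = 0.0961 × (550/421)⁴ × 7.3684 = 0.0961 × 2.9129 × 7.3684 = 2.0626.
T = exp(−2.0626) = 0.1271.

0.127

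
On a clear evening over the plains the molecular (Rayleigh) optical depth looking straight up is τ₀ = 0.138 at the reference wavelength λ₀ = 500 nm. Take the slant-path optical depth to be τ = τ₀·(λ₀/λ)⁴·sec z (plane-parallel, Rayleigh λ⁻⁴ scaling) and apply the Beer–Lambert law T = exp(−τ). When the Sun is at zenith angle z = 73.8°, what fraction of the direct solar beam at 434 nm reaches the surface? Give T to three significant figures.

sec 73.8° = 3.5843.
τ = 0.138 × (500/434)⁴ × 3.5843 = 0.138 × 1.7617 × 3.5843 = 0.8714.
T = exp(−0.8714) = 0.4184.

0.418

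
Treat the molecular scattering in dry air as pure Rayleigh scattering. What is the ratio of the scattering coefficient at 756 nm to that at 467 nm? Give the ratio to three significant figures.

0.146

Rayleigh scattering ∝ λ⁻⁴, so the ratio of coefficients is the inverse fourth power of the wavelength ratio.
σ(756)/σ(467) = (467/756)⁴ = (0.6177)⁴ = 0.1456.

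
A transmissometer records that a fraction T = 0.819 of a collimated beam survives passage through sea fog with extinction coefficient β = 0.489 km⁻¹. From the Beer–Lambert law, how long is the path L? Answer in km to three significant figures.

0.408 km

Beer–Lambert: T = exp(−βL) ⇒ L = −ln(T)/β = −ln(0.819)/0.489 = 0.1997/0.489 = 0.4083 km.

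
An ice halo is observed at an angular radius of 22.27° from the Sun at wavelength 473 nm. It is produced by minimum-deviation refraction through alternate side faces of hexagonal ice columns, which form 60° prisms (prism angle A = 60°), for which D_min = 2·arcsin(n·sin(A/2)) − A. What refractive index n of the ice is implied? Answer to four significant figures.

Rearranging: n = sin((D_min + A)/2) / sin(A/2).
(D_min + A)/2 = (22.27° + 60°)/2 = 41.135°.
n = sin 41.135° / sin 30° = 0.6578 / 0.5000 = 1.3157.

1.316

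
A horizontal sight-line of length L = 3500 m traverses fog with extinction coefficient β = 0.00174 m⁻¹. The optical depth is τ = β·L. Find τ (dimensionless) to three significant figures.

τ = β·L = 0.00174 × 3500 = 6.0900.

6.09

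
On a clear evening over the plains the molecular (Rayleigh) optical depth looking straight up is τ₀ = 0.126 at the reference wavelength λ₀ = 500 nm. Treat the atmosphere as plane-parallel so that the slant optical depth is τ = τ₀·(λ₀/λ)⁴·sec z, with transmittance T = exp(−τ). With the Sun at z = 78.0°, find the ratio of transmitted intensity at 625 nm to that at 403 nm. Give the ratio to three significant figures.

Airmass: sec 78.0° = 4.8097.
τ(625 nm) = 0.126 × (500/625)⁴ × 4.8097 = 0.126 × 0.4096 × 4.8097 = 0.2482.
τ(403 nm) = 0.126 × (500/403)⁴ × 4.8097 = 0.126 × 2.3695 × 4.8097 = 1.4360.
T(625)/T(403) = exp(τ_B − τ_A) = exp(1.1878) = 3.2797.

3.28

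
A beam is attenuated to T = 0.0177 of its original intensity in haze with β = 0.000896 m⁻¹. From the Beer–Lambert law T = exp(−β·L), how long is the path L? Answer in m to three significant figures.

Beer–Lambert: T = exp(−βL) ⇒ L = −ln(T)/β = −ln(0.0177)/0.000896 = 4.0342/0.000896 = 4502 m.

4500 m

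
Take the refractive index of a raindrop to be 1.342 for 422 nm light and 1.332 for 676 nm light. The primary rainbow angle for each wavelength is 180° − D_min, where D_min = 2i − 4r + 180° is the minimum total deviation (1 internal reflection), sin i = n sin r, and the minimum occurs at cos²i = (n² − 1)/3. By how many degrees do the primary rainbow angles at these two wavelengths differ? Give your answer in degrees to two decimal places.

At 422 nm (n = 1.342): cos²i = 0.26699 → i = 58.888°, r = 39.641°, D_min = 139.213°, rainbow angle = 40.787°.
At 676 nm (n = 1.332): cos²i = 0.25807 → i = 59.469°, r = 40.290°, D_min = 137.776°, rainbow angle = 42.224°.
Angular width = |40.787° − 42.224°| = 1.437°.

1.44°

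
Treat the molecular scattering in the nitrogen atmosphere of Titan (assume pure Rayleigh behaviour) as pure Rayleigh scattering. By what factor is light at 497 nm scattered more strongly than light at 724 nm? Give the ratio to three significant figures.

Rayleigh scattering ∝ λ⁻⁴, so the ratio of coefficients is the inverse fourth power of the wavelength ratio.
σ(497)/σ(724) = (724/497)⁴ = (1.4567)⁴ = 4.503.

4.50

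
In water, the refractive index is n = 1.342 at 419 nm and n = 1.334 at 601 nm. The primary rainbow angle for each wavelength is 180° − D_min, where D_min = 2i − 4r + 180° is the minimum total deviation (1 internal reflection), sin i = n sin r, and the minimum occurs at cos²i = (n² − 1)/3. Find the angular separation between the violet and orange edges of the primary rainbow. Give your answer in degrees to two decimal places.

At 419 nm (n = 1.342): cos²i = 0.26699 → i = 58.888°, r = 39.641°, D_min = 139.213°, rainbow angle = 40.787°.
At 601 nm (n = 1.334): cos²i = 0.25985 → i = 59.352°, r = 40.159°, D_min = 138.067°, rainbow angle = 41.933°.
Angular width = |40.787° − 41.933°| = 1.146°.

1.15°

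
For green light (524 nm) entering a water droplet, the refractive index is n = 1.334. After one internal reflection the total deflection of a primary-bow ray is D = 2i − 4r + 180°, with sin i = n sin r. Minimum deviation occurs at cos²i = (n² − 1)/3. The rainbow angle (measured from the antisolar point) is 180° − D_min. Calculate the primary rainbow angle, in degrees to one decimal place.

cos²i = (1.77956 − 1)/3 = 0.25985; i = arccos(0.50976) = 59.352°.
sin r = sin 59.352°/1.334 = 0.64492; r = 40.159°.
D_min = 2·59.352° − 4·40.159° + 180° = 138.067°.
Rainbow angle = 180° − D_min = 41.933°.

41.9°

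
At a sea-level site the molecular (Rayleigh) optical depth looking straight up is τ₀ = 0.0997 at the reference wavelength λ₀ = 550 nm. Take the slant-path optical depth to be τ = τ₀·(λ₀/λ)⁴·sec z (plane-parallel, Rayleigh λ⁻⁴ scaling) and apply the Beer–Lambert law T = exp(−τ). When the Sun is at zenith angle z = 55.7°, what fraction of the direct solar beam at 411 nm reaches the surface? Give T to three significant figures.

0.567

sec 55.7° = 1.7745.
τ = 0.0997 × (550/411)⁴ × 1.7745 = 0.0997 × 3.2069 × 1.7745 = 0.5674.
T = exp(−0.5674) = 0.5670.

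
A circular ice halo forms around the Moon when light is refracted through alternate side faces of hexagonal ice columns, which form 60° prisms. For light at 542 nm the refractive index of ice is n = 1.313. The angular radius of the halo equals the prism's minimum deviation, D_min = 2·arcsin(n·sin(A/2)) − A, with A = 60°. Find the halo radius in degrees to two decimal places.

22.07°

n·sin(A/2) = 1.313 × sin 30° = 1.313 × 0.5000 = 0.6565.
D_min = 2·arcsin(0.6565) − 60° = 2 × 41.033° − 60° = 22.067°.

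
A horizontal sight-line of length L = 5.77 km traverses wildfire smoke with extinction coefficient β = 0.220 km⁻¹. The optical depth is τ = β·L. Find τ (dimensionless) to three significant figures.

τ = β·L = 0.220 × 5.77 = 1.2694.

1.27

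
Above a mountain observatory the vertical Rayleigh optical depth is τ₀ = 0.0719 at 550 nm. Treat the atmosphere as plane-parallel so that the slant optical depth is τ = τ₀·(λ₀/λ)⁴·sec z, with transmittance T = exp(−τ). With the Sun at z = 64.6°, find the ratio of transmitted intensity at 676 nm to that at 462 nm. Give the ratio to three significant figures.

Airmass: sec 64.6° = 2.3314.
τ(676 nm) = 0.0719 × (550/676)⁴ × 2.3314 = 0.0719 × 0.4382 × 2.3314 = 0.0735.
τ(462 nm) = 0.0719 × (550/462)⁴ × 2.3314 = 0.0719 × 2.0086 × 2.3314 = 0.3367.
T(676)/T(462) = exp(τ_B − τ_A) = exp(0.2632) = 1.3011.

1.30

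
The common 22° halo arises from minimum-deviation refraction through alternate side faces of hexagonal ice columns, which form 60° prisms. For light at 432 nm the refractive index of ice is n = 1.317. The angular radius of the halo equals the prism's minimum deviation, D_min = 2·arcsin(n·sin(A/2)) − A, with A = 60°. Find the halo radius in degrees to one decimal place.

n·sin(A/2) = 1.317 × sin 30° = 1.317 × 0.5000 = 0.6585.
D_min = 2·arcsin(0.6585) − 60° = 2 × 41.186° − 60° = 22.371°.

22.4°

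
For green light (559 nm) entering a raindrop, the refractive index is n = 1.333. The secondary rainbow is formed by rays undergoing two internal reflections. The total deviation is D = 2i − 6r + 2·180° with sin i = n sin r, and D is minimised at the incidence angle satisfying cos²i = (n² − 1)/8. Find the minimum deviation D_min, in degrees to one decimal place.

230.9°

cos²i = (1.77689 − 1)/8 = 0.09711; i = arccos(0.31163) = 71.843°.
sin r = sin 71.843°/1.333 = 0.71283; r = 45.466°.
D_min = 2·71.843° − 6·45.466° + 360° = 230.891°.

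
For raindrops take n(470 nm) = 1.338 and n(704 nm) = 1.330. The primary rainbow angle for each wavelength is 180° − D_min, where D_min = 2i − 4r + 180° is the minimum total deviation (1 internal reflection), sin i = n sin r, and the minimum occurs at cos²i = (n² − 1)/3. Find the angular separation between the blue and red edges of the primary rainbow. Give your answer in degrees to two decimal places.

At 470 nm (n = 1.338): cos²i = 0.26341 → i = 59.120°, r = 39.899°, D_min = 138.643°, rainbow angle = 41.357°.
At 704 nm (n = 1.330): cos²i = 0.25630 → i = 59.585°, r = 40.422°, D_min = 137.484°, rainbow angle = 42.516°.
Angular width = |41.357° − 42.516°| = 1.160°.

1.16°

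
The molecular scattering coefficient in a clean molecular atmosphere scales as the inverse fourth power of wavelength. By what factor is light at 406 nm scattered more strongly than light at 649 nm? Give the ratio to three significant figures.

6.53

Rayleigh scattering ∝ λ⁻⁴, so the ratio of coefficients is the inverse fourth power of the wavelength ratio.
σ(406)/σ(649) = (649/406)⁴ = (1.5985)⁴ = 6.529.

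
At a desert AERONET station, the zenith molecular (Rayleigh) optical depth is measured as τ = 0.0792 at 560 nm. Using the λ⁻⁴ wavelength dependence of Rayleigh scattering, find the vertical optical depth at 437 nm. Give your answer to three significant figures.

τ(437 nm) = τ(560 nm) × (560/437)⁴ = 0.0792 × (1.2815)⁴ = 0.0792 × 2.6967 = 0.2136.

0.214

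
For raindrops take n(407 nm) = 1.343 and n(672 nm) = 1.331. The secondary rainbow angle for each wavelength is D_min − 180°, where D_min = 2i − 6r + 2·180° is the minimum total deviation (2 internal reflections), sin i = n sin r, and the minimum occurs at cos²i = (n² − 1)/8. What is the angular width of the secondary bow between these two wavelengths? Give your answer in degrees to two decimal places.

3.11°

At 407 nm (n = 1.343): cos²i = 0.10046 → i = 71.522°, r = 44.928°, D_min = 233.478°, rainbow angle = 53.478°.
At 672 nm (n = 1.331): cos²i = 0.09645 → i = 71.907°, r = 45.575°, D_min = 230.365°, rainbow angle = 50.365°.
Angular width = |53.478° − 50.365°| = 3.113°.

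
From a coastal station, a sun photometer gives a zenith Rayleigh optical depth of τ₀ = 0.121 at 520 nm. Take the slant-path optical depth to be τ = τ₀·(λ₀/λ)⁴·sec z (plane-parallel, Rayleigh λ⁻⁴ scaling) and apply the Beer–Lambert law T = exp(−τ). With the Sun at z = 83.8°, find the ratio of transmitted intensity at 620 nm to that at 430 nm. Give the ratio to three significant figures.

Airmass: sec 83.8° = 9.2593.
τ(620 nm) = 0.121 × (520/620)⁴ × 9.2593 = 0.121 × 0.4948 × 9.2593 = 0.5544.
τ(430 nm) = 0.121 × (520/430)⁴ × 9.2593 = 0.121 × 2.1386 × 9.2593 = 2.3961.
T(620)/T(430) = exp(τ_B − τ_A) = exp(1.8417) = 6.3073.

6.31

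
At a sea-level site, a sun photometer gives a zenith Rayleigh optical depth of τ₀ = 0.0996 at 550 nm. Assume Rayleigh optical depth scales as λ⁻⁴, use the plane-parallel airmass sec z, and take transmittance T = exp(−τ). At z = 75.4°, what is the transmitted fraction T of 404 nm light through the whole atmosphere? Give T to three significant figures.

sec 75.4° = 3.9672.
τ = 0.0996 × (550/404)⁴ × 3.9672 = 0.0996 × 3.4350 × 3.9672 = 1.3573.
T = exp(−1.3573) = 0.2574.

0.257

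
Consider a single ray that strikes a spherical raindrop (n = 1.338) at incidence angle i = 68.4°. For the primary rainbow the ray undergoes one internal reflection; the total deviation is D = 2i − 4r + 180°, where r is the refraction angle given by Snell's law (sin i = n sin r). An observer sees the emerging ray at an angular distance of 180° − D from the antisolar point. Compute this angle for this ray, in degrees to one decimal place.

39.3°

sin r = sin 68.4° / 1.338 = 0.9298/1.338 = 0.6949; r = 44.02°.
D = 2·68.4° − 4·44.02° + 180° = 136.80° − 176.08° + 180° = 140.72°.
Angle from antisolar point = 180° − D = 39.28°.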